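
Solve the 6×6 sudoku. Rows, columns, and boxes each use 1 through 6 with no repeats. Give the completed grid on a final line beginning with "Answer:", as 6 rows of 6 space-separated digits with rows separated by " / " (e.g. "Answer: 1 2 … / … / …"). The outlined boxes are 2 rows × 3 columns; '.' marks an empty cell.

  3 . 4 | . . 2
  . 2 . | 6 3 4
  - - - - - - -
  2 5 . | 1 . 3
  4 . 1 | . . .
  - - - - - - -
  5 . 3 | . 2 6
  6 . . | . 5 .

Step 1. [r5c2∈{1,4}] in row 5, 1 fits only at r5c2, so r5c2=1.
Step 2. [r4c5∈{6}] only 6 remains possible at r4c5 ⇒ r4c5=6.
Step 3. [r4c6∈{5}] nothing but 5 survives at r4c6 ⇒ r4c6=5.
Step 4. [r5c4∈{4}] only 4 remains possible at r5c4. So r5c4=4.
Step 5. [r1c2∈{6}] nothing but 6 survives at r1c2. So r1c2=6.
Step 6. [r2c1∈{1}] r2c1's peers cover all but 1, so r2c1=1.
Step 7. [r3c3∈{6}] r3c3's peers cover all but 6, so r3c3=6.
Step 8. [r1c4∈{5}] r1c4 is down to just 5, so r1c4=5.
Step 9. [r1c5∈{1}] r1c5 is down to just 1. So r1c5=1.
Step 10. [r3c5∈{4}] r3c5's peers cover all but 4, so r3c5=4.
Step 11. [r6c2∈{4}] only 4 remains possible at r6c2. So r6c2=4.
Step 12. [r6c6∈{1}] nothing but 1 survives at r6c6. So r6c6=1.
Step 13. [r4c2∈{3}] r4c2 has the single candidate 3. So r4c2=3.
Step 14. [r6c3∈{2}] nothing but 2 survives at r6c3 ⇒ r6c3=2.
Step 15. [r6c4∈{3}] r6c4 is down to just 3, so r6c4=3.
Step 16. [r2c3∈{5}] only 5 remains possible at r2c3. So r2c3=5.
Step 17. [r4c4∈{2}] nothing but 2 survives at r4c4, so r4c4=2.

Answer: 3 6 4 5 1 2 / 1 2 5 6 3 4 / 2 5 6 1 4 3 / 4 3 1 2 6 5 / 5 1 3 4 2 6 / 6 4 2 3 5 1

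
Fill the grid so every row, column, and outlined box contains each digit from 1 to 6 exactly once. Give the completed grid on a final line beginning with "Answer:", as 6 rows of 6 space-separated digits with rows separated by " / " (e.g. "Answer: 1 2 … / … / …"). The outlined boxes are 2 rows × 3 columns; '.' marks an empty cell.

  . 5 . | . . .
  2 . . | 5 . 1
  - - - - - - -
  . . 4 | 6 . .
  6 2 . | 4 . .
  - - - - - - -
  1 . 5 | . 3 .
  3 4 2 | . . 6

Step 1. [r3c2∈{1,3}] col 2 places 1 nowhere but r3c2, so r3c2=1.
Step 2. [r3c6∈{2,3,5}] row 3 places 3 nowhere but r3c6, so r3c6=3.
Step 3. [r6c5∈{1,5}] row 6 places 5 nowhere but r6c5. So r6c5=5.
Step 4. [r2c2∈{3,6}] across col 2, 3 lands solely at r2c2 ⇒ r2c2=3.
Step 5. [r2c5∈{4,6}] 4 has one home in row 2: r2c5, so r2c5=4.
Step 6. [r1c6∈{2}] r1c6 is down to just 2, so r1c6=2.
Step 7. [r2c3∈{6}] nothing but 6 survives at r2c3. So r2c3=6.
Step 8. [r1c1∈{4}] r1c1 is down to just 4, so r1c1=4.
Step 9. [r3c5∈{2}] r3c5's peers cover all but 2, so r3c5=2.
Step 10. [r5c6∈{4}] only 4 remains possible at r5c6. So r5c6=4.
Step 11. [r1c5∈{6}] nothing but 6 survives at r1c5 ⇒ r1c5=6.
Step 12. [r4c5∈{1}] only 1 remains possible at r4c5 ⇒ r4c5=1.
Step 13. [r4c6∈{5}] only 5 remains possible at r4c6. So r4c6=5.
Step 14. [r6c4∈{1}] r6c4's peers cover all but 1. So r6c4=1.
Step 15. [r3c1∈{5}] nothing but 5 survives at r3c1, so r3c1=5.
Step 16. [r5c2∈{6}] r5c2 is down to just 6, so r5c2=6.
Step 17. [r4c3∈{3}] nothing but 3 survives at r4c3 ⇒ r4c3=3.
Step 18. [r1c3∈{1}] r1c3's peers cover all but 1. So r1c3=1.
Step 19. [r5c4∈{2}] only 2 remains possible at r5c4. So r5c4=2.
Step 20. [r1c4∈{3}] only 3 remains possible at r1c4. So r1c4=3.

Answer: 4 5 1 3 6 2 / 2 3 6 5 4 1 / 5 1 4 6 2 3 / 6 2 3 4 1 5 / 1 6 5 2 3 4 / 3 4 2 1 5 6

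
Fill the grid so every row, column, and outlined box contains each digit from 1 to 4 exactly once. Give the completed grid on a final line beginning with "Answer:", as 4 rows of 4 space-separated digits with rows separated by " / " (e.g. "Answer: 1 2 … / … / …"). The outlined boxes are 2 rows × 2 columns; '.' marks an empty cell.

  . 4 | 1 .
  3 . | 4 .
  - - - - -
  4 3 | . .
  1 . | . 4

Step 1. [r2c4∈{2}] nothing but 2 survives at r2c4. So r2c4=2.
Step 2. [r3c3∈{2}] only 2 remains possible at r3c3, so r3c3=2.
Step 3. [r1c1∈{2}] nothing but 2 survives at r1c1. So r1c1=2.
Step 4. [r4c3∈{3}] r4c3 is down to just 3, so r4c3=3.
Step 5. [r2c2∈{1}] r2c2 is down to just 1 ⇒ r2c2=1.
Step 6. [r1c4∈{3}] only 3 remains possible at r1c4 ⇒ r1c4=3.
Step 7. [r3c4∈{1}] only 1 remains possible at r3c4 ⇒ r3c4=1.
Step 8. [r4c2∈{2}] nothing but 2 survives at r4c2 ⇒ r4c2=2.

Answer: 2 4 1 3 / 3 1 4 2 / 4 3 2 1 / 1 2 3 4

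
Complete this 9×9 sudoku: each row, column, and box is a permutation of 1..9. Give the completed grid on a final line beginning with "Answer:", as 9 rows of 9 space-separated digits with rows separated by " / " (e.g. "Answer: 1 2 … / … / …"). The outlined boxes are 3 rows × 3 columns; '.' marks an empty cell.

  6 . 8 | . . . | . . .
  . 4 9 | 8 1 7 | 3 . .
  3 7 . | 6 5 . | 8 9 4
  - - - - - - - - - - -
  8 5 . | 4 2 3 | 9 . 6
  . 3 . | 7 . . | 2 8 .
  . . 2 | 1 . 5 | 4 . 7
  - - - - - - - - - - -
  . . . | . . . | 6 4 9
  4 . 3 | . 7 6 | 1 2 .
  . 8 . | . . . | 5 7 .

Step 1. [r3c3∈{1}] r3c3's peers cover all but 1 ⇒ r3c3=1.
Step 2. [r1c2∈{2}] r1c2's peers cover all but 2 ⇒ r1c2=2.
Step 3. [r5c6∈{9}] r5c6's peers cover all but 9, so r5c6=9.
Step 4. [r7c1∈{1,2,5,7}] 7 has one home in col 1: r7c1. So r7c1=7.
Step 5. [r9c1∈{1,2,9}] in col 1, 2 fits only at r9c1. So r9c1=2.
Step 6. [r5c9∈{1,5}] in row 5, 5 fits only at r5c9 ⇒ r5c9=5.
Step 7. [r7c6∈{1,2,8}] in col 6, 8 fits only at r7c6 ⇒ r7c6=8.
Step 8. [r7c5∈{3}] r7c5's peers cover all but 3 ⇒ r7c5=3.
Step 9. [r6c2∈{6,9}] r6c2 is the only open cell in col 2 admitting 6 ⇒ r6c2=6.
Step 10. [r9c4∈{9}] only 9 remains possible at r9c4 ⇒ r9c4=9.
Step 11. [r9c5∈{4}] r9c5 is down to just 4 ⇒ r9c5=4.
Step 12. [r1c8∈{1,5}] in row 1, 5 fits only at r1c8. So r1c8=5.
Step 13. [r7c3∈{5}] nothing but 5 survives at r7c3 ⇒ r7c3=5.
Step 14. [r1c6∈{4}] r1c6 is down to just 4, so r1c6=4.
Step 15. [r1c9∈{1}] nothing but 1 survives at r1c9. So r1c9=1.
Step 16. [r1c5∈{9}] r1c5 is down to just 9. So r1c5=9.
Step 17. [r4c3∈{7}] nothing but 7 survives at r4c3 ⇒ r4c3=7.
Step 18. [r9c3∈{6}] r9c3 has the single candidate 6 ⇒ r9c3=6.
Step 19. [r3c6∈{2}] r3c6 has the single candidate 2. So r3c6=2.
Step 20. [r5c1∈{1}] only 1 remains possible at r5c1 ⇒ r5c1=1.
Step 21. [r8c2∈{9}] only 9 remains possible at r8c2 ⇒ r8c2=9.
Step 22. [r8c4∈{5}] only 5 remains possible at r8c4. So r8c4=5.
Step 23. [r4c8∈{1}] r4c8's peers cover all but 1 ⇒ r4c8=1.
Step 24. [r1c7∈{7}] only 7 remains possible at r1c7 ⇒ r1c7=7.
Step 25. [r2c9∈{2}] r2c9 is down to just 2 ⇒ r2c9=2.
Step 26. [r7c2∈{1}] r7c2 is down to just 1, so r7c2=1.
Step 27. [r6c5∈{8}] r6c5 is down to just 8 ⇒ r6c5=8.
Step 28. [r8c9∈{8}] r8c9 has the single candidate 8 ⇒ r8c9=8.
Step 29. [r2c1∈{5}] r2c1's peers cover all but 5, so r2c1=5.
Step 30. [r5c3∈{4}] nothing but 4 survives at r5c3, so r5c3=4.
Step 31. [r2c8∈{6}] r2c8 is down to just 6, so r2c8=6.
Step 32. [r9c6∈{1}] r9c6's peers cover all but 1, so r9c6=1.
Step 33. [r7c4∈{2}] only 2 remains possible at r7c4, so r7c4=2.
Step 34. [r5c5∈{6}] only 6 remains possible at r5c5. So r5c5=6.
Step 35. [r9c9∈{3}] r9c9 has the single candidate 3 ⇒ r9c9=3.
Step 36. [r1c4∈{3}] nothing but 3 survives at r1c4. So r1c4=3.
Step 37. [r6c8∈{3}] r6c8's peers cover all but 3. So r6c8=3.
Step 38. [r6c1∈{9}] r6c1 has the single candidate 9. So r6c1=9.

Answer: 6 2 8 3 9 4 7 5 1 / 5 4 9 8 1 7 3 6 2 / 3 7 1 6 5 2 8 9 4 / 8 5 7 4 2 3 9 1 6 / 1 3 4 7 6 9 2 8 5 / 9 6 2 1 8 5 4 3 7 / 7 1 5 2 3 8 6 4 9 / 4 9 3 5 7 6 1 2 8 / 2 8 6 9 4 1 5 7 3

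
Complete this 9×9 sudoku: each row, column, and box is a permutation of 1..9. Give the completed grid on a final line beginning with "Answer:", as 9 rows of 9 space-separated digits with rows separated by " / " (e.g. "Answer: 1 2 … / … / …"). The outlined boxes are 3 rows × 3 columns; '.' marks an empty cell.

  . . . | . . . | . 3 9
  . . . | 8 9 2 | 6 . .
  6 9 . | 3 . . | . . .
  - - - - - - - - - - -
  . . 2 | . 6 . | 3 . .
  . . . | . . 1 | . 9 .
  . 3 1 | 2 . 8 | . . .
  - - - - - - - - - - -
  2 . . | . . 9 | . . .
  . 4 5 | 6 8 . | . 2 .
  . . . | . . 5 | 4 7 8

Step 1. [r6c1∈{4,5,7,9}] r6c1 is the only open cell in row 6 admitting 9 ⇒ r6c1=9.
Step 2. [r9c4∈{1}] r9c4's peers cover all but 1. So r9c4=1.
Step 3. [r9c1∈{3}] r9c1 is down to just 3 ⇒ r9c1=3.
Step 4. [r1c2∈{1,2,5,7,8}] r1c2 is the only open cell in col 2 admitting 2. So r1c2=2.
Step 5. [r5c5∈{3,4,5,7}] 3 has one home in row 5: r5c5 ⇒ r5c5=3.
Step 6. [r9c2∈{6}] r9c2 has the single candidate 6 ⇒ r9c2=6.
Step 7. [r5c3∈{4,6,7,8}] across col 3, 6 lands solely at r5c3. So r5c3=6.
Step 8. [r7c9∈{1,3,5,6}] r7c9 is the only open cell in row 7 admitting 3 ⇒ r7c9=3.
Step 9. [r8c9∈{1}] r8c9 has the single candidate 1, so r8c9=1.
Step 10. [r8c1∈{7}] only 7 remains possible at r8c1. So r8c1=7.
Step 11. [r4c8∈{1,4,5,8}] r4c8 is the only open cell in row 4 admitting 1. So r4c8=1.
Step 12. [r5c7∈{2,5,7,8}] r5c7 is the only open cell in box 6 admitting 8 ⇒ r5c7=8.
Step 13. [r3c7∈{1,2,5,7}] col 7 places 2 nowhere but r3c7, so r3c7=2.
Step 14. [r6c9∈{4,5,6,7}] r6c9 is the only open cell in col 9 admitting 6 ⇒ r6c9=6.
Step 15. [r1c7∈{1,5,7}] in col 7, 1 fits only at r1c7 ⇒ r1c7=1.
Step 16. [r6c7∈{5,7}] r6c7 is the only open cell in col 7 admitting 7. So r6c7=7.
Step 17. [r3c8∈{4,5,8}] col 8 places 8 nowhere but r3c8 ⇒ r3c8=8.
Step 18. [r3c5∈{1,4,5,7}] row 3 places 1 nowhere but r3c5 ⇒ r3c5=1.
Step 19. [r3c9∈{4,5,7}] in row 3, 5 fits only at r3c9 ⇒ r3c9=5.
Step 20. [r4c9∈{4}] r4c9's peers cover all but 4 ⇒ r4c9=4.
Step 21. [r4c6∈{7}] nothing but 7 survives at r4c6. So r4c6=7.
Step 22. [r3c3∈{4,7}] across row 3, 7 lands solely at r3c3. So r3c3=7.
Step 23. [r6c5∈{4,5}] in row 6, 4 fits only at r6c5. So r6c5=4.
Step 24. [r5c4∈{5}] only 5 remains possible at r5c4. So r5c4=5.
Step 25. [r2c1∈{1,4,5}] across col 1, 1 lands solely at r2c1. So r2c1=1.
Step 26. [r3c6∈{4}] only 4 remains possible at r3c6. So r3c6=4.
Step 27. [r7c5∈{7}] r7c5 is down to just 7. So r7c5=7.
Step 28. [r2c2∈{5}] r2c2 is down to just 5. So r2c2=5.
Step 29. [r4c2∈{8}] r4c2 has the single candidate 8 ⇒ r4c2=8.
Step 30. [r1c1∈{4,8}] col 1 places 8 nowhere but r1c1. So r1c1=8.
Step 31. [r6c8∈{5}] only 5 remains possible at r6c8, so r6c8=5.
Step 32. [r2c8∈{4}] nothing but 4 survives at r2c8 ⇒ r2c8=4.
Step 33. [r4c1∈{5}] r4c1's peers cover all but 5. So r4c1=5.
Step 34. [r7c2∈{1}] r7c2's peers cover all but 1, so r7c2=1.
Step 35. [r2c3∈{3}] only 3 remains possible at r2c3 ⇒ r2c3=3.
Step 36. [r1c4∈{7}] only 7 remains possible at r1c4 ⇒ r1c4=7.
Step 37. [r5c1∈{4}] r5c1 is down to just 4 ⇒ r5c1=4.
Step 38. [r9c5∈{2}] r9c5 has the single candidate 2 ⇒ r9c5=2.
Step 39. [r5c9∈{2}] nothing but 2 survives at r5c9. So r5c9=2.
Step 40. [r9c3∈{9}] only 9 remains possible at r9c3, so r9c3=9.
Step 41. [r2c9∈{7}] r2c9 has the single candidate 7 ⇒ r2c9=7.
Step 42. [r7c3∈{8}] r7c3 is down to just 8, so r7c3=8.
Step 43. [r7c7∈{5}] only 5 remains possible at r7c7 ⇒ r7c7=5.
Step 44. [r4c4∈{9}] r4c4 is down to just 9. So r4c4=9.
Step 45. [r5c2∈{7}] r5c2's peers cover all but 7. So r5c2=7.
Step 46. [r1c5∈{5}] r1c5 is down to just 5, so r1c5=5.
Step 47. [r7c8∈{6}] r7c8 has the single candidate 6 ⇒ r7c8=6.
Step 48. [r1c3∈{4}] r1c3 is down to just 4, so r1c3=4.
Step 49. [r1c6∈{6}] r1c6 is down to just 6 ⇒ r1c6=6.
Step 50. [r7c4∈{4}] r7c4's peers cover all but 4, so r7c4=4.
Step 51. [r8c7∈{9}] nothing but 9 survives at r8c7, so r8c7=9.
Step 52. [r8c6∈{3}] r8c6 has the single candidate 3, so r8c6=3.

Answer: 8 2 4 7 5 6 1 3 9 / 1 5 3 8 9 2 6 4 7 / 6 9 7 3 1 4 2 8 5 / 5 8 2 9 6 7 3 1 4 / 4 7 6 5 3 1 8 9 2 / 9 3 1 2 4 8 7 5 6 / 2 1 8 4 7 9 5 6 3 / 7 4 5 6 8 3 9 2 1 / 3 6 9 1 2 5 4 7 8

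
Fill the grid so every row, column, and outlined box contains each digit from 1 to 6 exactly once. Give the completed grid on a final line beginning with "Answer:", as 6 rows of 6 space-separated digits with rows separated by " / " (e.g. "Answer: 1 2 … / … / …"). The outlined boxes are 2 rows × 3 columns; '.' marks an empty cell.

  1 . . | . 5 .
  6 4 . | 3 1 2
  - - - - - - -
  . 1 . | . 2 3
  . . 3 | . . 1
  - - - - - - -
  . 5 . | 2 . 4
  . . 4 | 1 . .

Step 1. [r4c5∈{4,6}] 4 has one home in col 5: r4c5 ⇒ r4c5=4.
Step 2. [r5c1∈{3}] only 3 remains possible at r5c1, so r5c1=3.
Step 3. [r5c5∈{6}] r5c5's peers cover all but 6. So r5c5=6.
Step 4. [r3c3∈{5,6}] across col 3, 6 lands solely at r3c3 ⇒ r3c3=6.
Step 5. [r4c2∈{2}] r4c2's peers cover all but 2, so r4c2=2.
Step 6. [r4c4∈{5,6}] in row 4, 6 fits only at r4c4 ⇒ r4c4=6.
Step 7. [r4c1∈{5}] r4c1's peers cover all but 5, so r4c1=5.
Step 8. [r6c2∈{6}] only 6 remains possible at r6c2. So r6c2=6.
Step 9. [r6c6∈{5}] r6c6 is down to just 5. So r6c6=5.
Step 10. [r3c4∈{5}] r3c4 has the single candidate 5 ⇒ r3c4=5.
Step 11. [r1c4∈{4}] r1c4 has the single candidate 4 ⇒ r1c4=4.
Step 12. [r1c3∈{2}] nothing but 2 survives at r1c3 ⇒ r1c3=2.
Step 13. [r1c2∈{3}] r1c2 has the single candidate 3. So r1c2=3.
Step 14. [r5c3∈{1}] nothing but 1 survives at r5c3, so r5c3=1.
Step 15. [r6c1∈{2}] r6c1's peers cover all but 2, so r6c1=2.
Step 16. [r3c1∈{4}] nothing but 4 survives at r3c1, so r3c1=4.
Step 17. [r1c6∈{6}] r1c6 is down to just 6 ⇒ r1c6=6.
Step 18. [r2c3∈{5}] r2c3 has the single candidate 5. So r2c3=5.
Step 19. [r6c5∈{3}] r6c5 has the single candidate 3 ⇒ r6c5=3.

Answer: 1 3 2 4 5 6 / 6 4 5 3 1 2 / 4 1 6 5 2 3 / 5 2 3 6 4 1 / 3 5 1 2 6 4 / 2 6 4 1 3 5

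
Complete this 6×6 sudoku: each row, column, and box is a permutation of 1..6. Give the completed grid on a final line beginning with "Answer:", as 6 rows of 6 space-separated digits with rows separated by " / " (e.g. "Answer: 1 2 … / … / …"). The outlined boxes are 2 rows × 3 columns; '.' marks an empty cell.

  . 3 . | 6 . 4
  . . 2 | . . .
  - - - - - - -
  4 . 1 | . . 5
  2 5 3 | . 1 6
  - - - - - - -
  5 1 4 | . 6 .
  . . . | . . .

Step 1. [r6c5∈{2,3,4,5}] in col 5, 4 fits only at r6c5. So r6c5=4.
Step 2. [r6c4∈{1,2,3,5}] 5 has one home in row 6: r6c4 ⇒ r6c4=5.
Step 3. [r2c4∈{1,3}] r2c4 is the only open cell in col 4 admitting 1, so r2c4=1.
Step 4. [r2c6∈{3}] r2c6 has the single candidate 3, so r2c6=3.
Step 5. [r3c5∈{2,3}] across col 5, 3 lands solely at r3c5 ⇒ r3c5=3.
Step 6. [r5c6∈{2}] r5c6 is down to just 2 ⇒ r5c6=2.
Step 7. [r3c2∈{6}] r3c2 is down to just 6 ⇒ r3c2=6.
Step 8. [r6c1∈{3,6}] in row 6, 3 fits only at r6c1 ⇒ r6c1=3.
Step 9. [r2c5∈{5}] r2c5 is down to just 5 ⇒ r2c5=5.
Step 10. [r2c2∈{4}] r2c2 is down to just 4 ⇒ r2c2=4.
Step 11. [r6c3∈{6}] only 6 remains possible at r6c3, so r6c3=6.
Step 12. [r6c6∈{1}] only 1 remains possible at r6c6. So r6c6=1.
Step 13. [r2c1∈{6}] r2c1's peers cover all but 6. So r2c1=6.
Step 14. [r5c4∈{3}] r5c4 is down to just 3 ⇒ r5c4=3.
Step 15. [r1c1∈{1}] only 1 remains possible at r1c1. So r1c1=1.
Step 16. [r4c4∈{4}] r4c4 has the single candidate 4 ⇒ r4c4=4.
Step 17. [r1c3∈{5}] r1c3 is down to just 5, so r1c3=5.
Step 18. [r3c4∈{2}] nothing but 2 survives at r3c4, so r3c4=2.
Step 19. [r1c5∈{2}] r1c5 has the single candidate 2, so r1c5=2.
Step 20. [r6c2∈{2}] r6c2's peers cover all but 2, so r6c2=2.

Answer: 1 3 5 6 2 4 / 6 4 2 1 5 3 / 4 6 1 2 3 5 / 2 5 3 4 1 6 / 5 1 4 3 6 2 / 3 2 6 5 4 1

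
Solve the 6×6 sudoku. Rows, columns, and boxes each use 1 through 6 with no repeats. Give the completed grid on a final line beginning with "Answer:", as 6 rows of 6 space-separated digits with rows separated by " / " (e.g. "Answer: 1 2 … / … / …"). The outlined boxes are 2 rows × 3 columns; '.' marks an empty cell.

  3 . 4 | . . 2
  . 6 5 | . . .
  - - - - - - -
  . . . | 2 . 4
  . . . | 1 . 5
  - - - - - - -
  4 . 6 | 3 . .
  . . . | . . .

Step 1. [r1c2∈{1}] r1c2 has the single candidate 1. So r1c2=1.
Step 2. [r5c6∈{1}] r5c6's peers cover all but 1 ⇒ r5c6=1.
Step 3. [r2c5∈{1,3,4}] row 2 places 1 nowhere but r2c5 ⇒ r2c5=1.
Step 4. [r6c5∈{2,4,5,6}] col 5 places 4 nowhere but r6c5 ⇒ r6c5=4.
Step 5. [r5c5∈{2,5}] in col 5, 2 fits only at r5c5 ⇒ r5c5=2.
Step 6. [r6c4∈{5,6}] 5 has one home in box 6: r6c4, so r6c4=5.
Step 7. [r3c1∈{1,5,6}] col 1 places 5 nowhere but r3c1, so r3c1=5.
Step 8. [r3c2∈{3}] r3c2 has the single candidate 3 ⇒ r3c2=3.
Step 9. [r4c3∈{2}] r4c3 is down to just 2 ⇒ r4c3=2.
Step 10. [r3c5∈{6}] nothing but 6 survives at r3c5. So r3c5=6.
Step 11. [r6c1∈{1,2}] 1 has one home in col 1: r6c1 ⇒ r6c1=1.
Step 12. [r2c1∈{2}] nothing but 2 survives at r2c1 ⇒ r2c1=2.
Step 13. [r1c5∈{5}] only 5 remains possible at r1c5, so r1c5=5.
Step 14. [r3c3∈{1}] r3c3's peers cover all but 1. So r3c3=1.
Step 15. [r4c2∈{4}] r4c2's peers cover all but 4. So r4c2=4.
Step 16. [r4c1∈{6}] nothing but 6 survives at r4c1 ⇒ r4c1=6.
Step 17. [r2c4∈{4}] r2c4's peers cover all but 4. So r2c4=4.
Step 18. [r6c3∈{3}] nothing but 3 survives at r6c3 ⇒ r6c3=3.
Step 19. [r2c6∈{3}] r2c6's peers cover all but 3, so r2c6=3.
Step 20. [r6c2∈{2}] nothing but 2 survives at r6c2 ⇒ r6c2=2.
Step 21. [r6c6∈{6}] nothing but 6 survives at r6c6. So r6c6=6.
Step 22. [r5c2∈{5}] r5c2's peers cover all but 5 ⇒ r5c2=5.
Step 23. [r1c4∈{6}] r1c4 has the single candidate 6. So r1c4=6.
Step 24. [r4c5∈{3}] r4c5's peers cover all but 3. So r4c5=3.

Answer: 3 1 4 6 5 2 / 2 6 5 4 1 3 / 5 3 1 2 6 4 / 6 4 2 1 3 5 / 4 5 6 3 2 1 / 1 2 3 5 4 6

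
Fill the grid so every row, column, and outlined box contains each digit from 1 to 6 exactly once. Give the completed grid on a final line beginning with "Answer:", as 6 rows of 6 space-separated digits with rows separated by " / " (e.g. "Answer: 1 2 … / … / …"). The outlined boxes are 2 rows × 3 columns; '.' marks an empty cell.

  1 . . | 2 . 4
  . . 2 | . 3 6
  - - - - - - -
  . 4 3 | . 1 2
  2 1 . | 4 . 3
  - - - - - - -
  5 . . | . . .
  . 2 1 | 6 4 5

Step 1. [r1c5∈{5}] r1c5 is down to just 5. So r1c5=5.
Step 2. [r1c3∈{6}] r1c3 has the single candidate 6 ⇒ r1c3=6.
Step 3. [r5c4∈{1,3}] across col 4, 3 lands solely at r5c4. So r5c4=3.
Step 4. [r4c3∈{5}] r4c3 has the single candidate 5. So r4c3=5.
Step 5. [r3c4∈{5}] r3c4's peers cover all but 5. So r3c4=5.
Step 6. [r5c2∈{6}] r5c2 is down to just 6, so r5c2=6.
Step 7. [r5c6∈{1}] only 1 remains possible at r5c6. So r5c6=1.
Step 8. [r2c1∈{4}] nothing but 4 survives at r2c1. So r2c1=4.
Step 9. [r1c2∈{3}] nothing but 3 survives at r1c2. So r1c2=3.
Step 10. [r5c3∈{4}] r5c3 has the single candidate 4. So r5c3=4.
Step 11. [r3c1∈{6}] r3c1's peers cover all but 6. So r3c1=6.
Step 12. [r4c5∈{6}] only 6 remains possible at r4c5 ⇒ r4c5=6.
Step 13. [r2c2∈{5}] r2c2 is down to just 5 ⇒ r2c2=5.
Step 14. [r2c4∈{1}] only 1 remains possible at r2c4 ⇒ r2c4=1.
Step 15. [r5c5∈{2}] only 2 remains possible at r5c5. So r5c5=2.
Step 16. [r6c1∈{3}] r6c1 is down to just 3 ⇒ r6c1=3.

Answer: 1 3 6 2 5 4 / 4 5 2 1 3 6 / 6 4 3 5 1 2 / 2 1 5 4 6 3 / 5 6 4 3 2 1 / 3 2 1 6 4 5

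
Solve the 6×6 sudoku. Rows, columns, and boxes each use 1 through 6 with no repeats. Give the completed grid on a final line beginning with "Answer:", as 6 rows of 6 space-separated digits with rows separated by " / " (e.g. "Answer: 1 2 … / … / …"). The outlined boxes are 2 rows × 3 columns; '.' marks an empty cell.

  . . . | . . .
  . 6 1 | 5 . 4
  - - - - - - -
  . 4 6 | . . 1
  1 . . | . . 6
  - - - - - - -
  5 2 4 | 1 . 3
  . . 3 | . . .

Step 1. [r1c6∈{2}] only 2 remains possible at r1c6, so r1c6=2.
Step 2. [r2c5∈{3}] r2c5 is down to just 3. So r2c5=3.
Step 3. [r4c3∈{2,5}] col 3 places 2 nowhere but r4c3. So r4c3=2.
Step 4. [r3c5∈{2,5}] 5 has one home in row 3: r3c5, so r3c5=5.
Step 5. [r6c5∈{2,4,6}] in col 5, 2 fits only at r6c5 ⇒ r6c5=2.
Step 6. [r3c1∈{3}] only 3 remains possible at r3c1. So r3c1=3.
Step 7. [r5c5∈{6}] only 6 remains possible at r5c5. So r5c5=6.
Step 8. [r4c5∈{4}] r4c5 has the single candidate 4, so r4c5=4.
Step 9. [r1c3∈{5}] r1c3 has the single candidate 5 ⇒ r1c3=5.
Step 10. [r6c6∈{5}] r6c6 is down to just 5 ⇒ r6c6=5.
Step 11. [r6c1∈{6}] nothing but 6 survives at r6c1. So r6c1=6.
Step 12. [r1c1∈{4}] r1c1 is down to just 4. So r1c1=4.
Step 13. [r3c4∈{2}] only 2 remains possible at r3c4. So r3c4=2.
Step 14. [r1c5∈{1}] nothing but 1 survives at r1c5. So r1c5=1.
Step 15. [r2c1∈{2}] r2c1's peers cover all but 2 ⇒ r2c1=2.
Step 16. [r1c2∈{3}] r1c2 is down to just 3, so r1c2=3.
Step 17. [r6c2∈{1}] r6c2 is down to just 1. So r6c2=1.
Step 18. [r1c4∈{6}] r1c4 is down to just 6, so r1c4=6.
Step 19. [r4c4∈{3}] only 3 remains possible at r4c4 ⇒ r4c4=3.
Step 20. [r6c4∈{4}] nothing but 4 survives at r6c4. So r6c4=4.
Step 21. [r4c2∈{5}] r4c2 has the single candidate 5 ⇒ r4c2=5.

Answer: 4 3 5 6 1 2 / 2 6 1 5 3 4 / 3 4 6 2 5 1 / 1 5 2 3 4 6 / 5 2 4 1 6 3 / 6 1 3 4 2 5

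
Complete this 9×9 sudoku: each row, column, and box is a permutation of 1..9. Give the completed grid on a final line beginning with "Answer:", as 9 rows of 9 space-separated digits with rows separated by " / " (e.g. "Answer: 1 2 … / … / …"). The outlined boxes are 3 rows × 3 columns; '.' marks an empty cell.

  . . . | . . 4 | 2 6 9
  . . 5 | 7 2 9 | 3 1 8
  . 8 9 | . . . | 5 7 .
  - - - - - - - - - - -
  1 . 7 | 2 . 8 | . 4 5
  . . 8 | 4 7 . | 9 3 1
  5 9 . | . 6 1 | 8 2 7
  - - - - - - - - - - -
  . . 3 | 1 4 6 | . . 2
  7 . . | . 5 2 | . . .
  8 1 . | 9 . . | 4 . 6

Step 1. [r3c6∈{3}] only 3 remains possible at r3c6. So r3c6=3.
Step 2. [r4c2∈{3,6}] r4c2 is the only open cell in box 4 admitting 3. So r4c2=3.
Step 3. [r8c4∈{3,8}] across box 8, 8 lands solely at r8c4. So r8c4=8.
Step 4. [r3c1∈{2,4,6}] across row 3, 2 lands solely at r3c1 ⇒ r3c1=2.
Step 5. [r5c1∈{6}] only 6 remains possible at r5c1. So r5c1=6.
Step 6. [r7c8∈{5,8,9}] across row 7, 8 lands solely at r7c8 ⇒ r7c8=8.
Step 7. [r8c3∈{4,6}] across col 3, 6 lands solely at r8c3 ⇒ r8c3=6.
Step 8. [r1c3∈{1}] r1c3 is down to just 1. So r1c3=1.
Step 9. [r2c1∈{4}] only 4 remains possible at r2c1, so r2c1=4.
Step 10. [r2c2∈{6}] r2c2 has the single candidate 6, so r2c2=6.
Step 11. [r1c5∈{8}] r1c5 is down to just 8. So r1c5=8.
Step 12. [r9c3∈{2}] r9c3 has the single candidate 2 ⇒ r9c3=2.
Step 13. [r8c7∈{1}] r8c7 is down to just 1, so r8c7=1.
Step 14. [r1c1∈{3}] r1c1's peers cover all but 3, so r1c1=3.
Step 15. [r6c4∈{3}] only 3 remains possible at r6c4. So r6c4=3.
Step 16. [r1c4∈{5}] r1c4's peers cover all but 5 ⇒ r1c4=5.
Step 17. [r3c9∈{4}] r3c9 has the single candidate 4, so r3c9=4.
Step 18. [r8c8∈{9}] r8c8 has the single candidate 9, so r8c8=9.
Step 19. [r3c4∈{6}] only 6 remains possible at r3c4. So r3c4=6.
Step 20. [r9c6∈{7}] r9c6's peers cover all but 7 ⇒ r9c6=7.
Step 21. [r4c5∈{9}] only 9 remains possible at r4c5 ⇒ r4c5=9.
Step 22. [r6c3∈{4}] r6c3's peers cover all but 4 ⇒ r6c3=4.
Step 23. [r9c5∈{3}] only 3 remains possible at r9c5. So r9c5=3.
Step 24. [r8c9∈{3}] r8c9 has the single candidate 3, so r8c9=3.
Step 25. [r4c7∈{6}] r4c7 has the single candidate 6 ⇒ r4c7=6.
Step 26. [r5c2∈{2}] r5c2 is down to just 2, so r5c2=2.
Step 27. [r1c2∈{7}] only 7 remains possible at r1c2 ⇒ r1c2=7.
Step 28. [r8c2∈{4}] r8c2 has the single candidate 4 ⇒ r8c2=4.
Step 29. [r9c8∈{5}] only 5 remains possible at r9c8 ⇒ r9c8=5.
Step 30. [r5c6∈{5}] r5c6's peers cover all but 5 ⇒ r5c6=5.
Step 31. [r7c2∈{5}] nothing but 5 survives at r7c2 ⇒ r7c2=5.
Step 32. [r7c7∈{7}] r7c7 is down to just 7, so r7c7=7.
Step 33. [r7c1∈{9}] only 9 remains possible at r7c1. So r7c1=9.
Step 34. [r3c5∈{1}] r3c5's peers cover all but 1 ⇒ r3c5=1.

Answer: 3 7 1 5 8 4 2 6 9 / 4 6 5 7 2 9 3 1 8 / 2 8 9 6 1 3 5 7 4 / 1 3 7 2 9 8 6 4 5 / 6 2 8 4 7 5 9 3 1 / 5 9 4 3 6 1 8 2 7 / 9 5 3 1 4 6 7 8 2 / 7 4 6 8 5 2 1 9 3 / 8 1 2 9 3 7 4 5 6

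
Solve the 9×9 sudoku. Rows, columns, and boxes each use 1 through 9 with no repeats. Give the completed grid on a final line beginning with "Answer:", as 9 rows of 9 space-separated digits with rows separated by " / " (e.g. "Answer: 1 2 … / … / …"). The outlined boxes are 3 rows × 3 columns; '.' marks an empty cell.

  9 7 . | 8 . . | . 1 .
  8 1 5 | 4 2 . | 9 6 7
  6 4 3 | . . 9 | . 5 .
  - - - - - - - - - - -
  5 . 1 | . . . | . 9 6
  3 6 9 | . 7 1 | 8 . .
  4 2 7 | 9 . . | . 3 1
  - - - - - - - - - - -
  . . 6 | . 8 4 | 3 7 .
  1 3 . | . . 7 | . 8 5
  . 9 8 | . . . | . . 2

Step 1. [r7c4∈{1,2,5}] row 7 places 1 nowhere but r7c4, so r7c4=1.
Step 2. [r4c6∈{2,3,8}] col 6 places 2 nowhere but r4c6. So r4c6=2.
Step 3. [r5c4∈{5}] r5c4 is down to just 5. So r5c4=5.
Step 4. [r6c5∈{6}] r6c5's peers cover all but 6 ⇒ r6c5=6.
Step 5. [r1c9∈{3,4}] col 9 places 3 nowhere but r1c9 ⇒ r1c9=3.
Step 6. [r1c7∈{2,4}] 4 has one home in row 1: r1c7 ⇒ r1c7=4.
Step 7. [r8c4∈{2,6}] 2 has one home in col 4: r8c4. So r8c4=2.
Step 8. [r9c4∈{3,6}] 6 has one home in col 4: r9c4 ⇒ r9c4=6.
Step 9. [r1c5∈{5}] only 5 remains possible at r1c5. So r1c5=5.
Step 10. [r9c5∈{3}] r9c5's peers cover all but 3 ⇒ r9c5=3.
Step 11. [r5c8∈{2,4}] 2 has one home in row 5: r5c8. So r5c8=2.
Step 12. [r9c7∈{1}] only 1 remains possible at r9c7, so r9c7=1.
Step 13. [r8c5∈{9}] only 9 remains possible at r8c5 ⇒ r8c5=9.
Step 14. [r7c9∈{9}] only 9 remains possible at r7c9. So r7c9=9.
Step 15. [r1c6∈{6}] nothing but 6 survives at r1c6, so r1c6=6.
Step 16. [r7c2∈{5}] nothing but 5 survives at r7c2, so r7c2=5.
Step 17. [r3c7∈{2}] r3c7 has the single candidate 2, so r3c7=2.
Step 18. [r9c1∈{7}] r9c1 is down to just 7. So r9c1=7.
Step 19. [r3c9∈{8}] nothing but 8 survives at r3c9, so r3c9=8.
Step 20. [r6c7∈{5}] only 5 remains possible at r6c7. So r6c7=5.
Step 21. [r8c7∈{6}] r8c7 has the single candidate 6 ⇒ r8c7=6.
Step 22. [r4c7∈{7}] r4c7 is down to just 7 ⇒ r4c7=7.
Step 23. [r9c8∈{4}] only 4 remains possible at r9c8 ⇒ r9c8=4.
Step 24. [r4c4∈{3}] nothing but 3 survives at r4c4. So r4c4=3.
Step 25. [r7c1∈{2}] nothing but 2 survives at r7c1. So r7c1=2.
Step 26. [r9c6∈{5}] only 5 remains possible at r9c6 ⇒ r9c6=5.
Step 27. [r3c4∈{7}] r3c4 has the single candidate 7, so r3c4=7.
Step 28. [r5c9∈{4}] r5c9's peers cover all but 4, so r5c9=4.
Step 29. [r3c5∈{1}] r3c5's peers cover all but 1 ⇒ r3c5=1.
Step 30. [r4c5∈{4}] r4c5 has the single candidate 4, so r4c5=4.
Step 31. [r8c3∈{4}] r8c3's peers cover all but 4. So r8c3=4.
Step 32. [r4c2∈{8}] r4c2 has the single candidate 8, so r4c2=8.
Step 33. [r1c3∈{2}] r1c3 is down to just 2 ⇒ r1c3=2.
Step 34. [r6c6∈{8}] r6c6 is down to just 8. So r6c6=8.
Step 35. [r2c6∈{3}] r2c6 is down to just 3. So r2c6=3.

Answer: 9 7 2 8 5 6 4 1 3 / 8 1 5 4 2 3 9 6 7 / 6 4 3 7 1 9 2 5 8 / 5 8 1 3 4 2 7 9 6 / 3 6 9 5 7 1 8 2 4 / 4 2 7 9 6 8 5 3 1 / 2 5 6 1 8 4 3 7 9 / 1 3 4 2 9 7 6 8 5 / 7 9 8 6 3 5 1 4 2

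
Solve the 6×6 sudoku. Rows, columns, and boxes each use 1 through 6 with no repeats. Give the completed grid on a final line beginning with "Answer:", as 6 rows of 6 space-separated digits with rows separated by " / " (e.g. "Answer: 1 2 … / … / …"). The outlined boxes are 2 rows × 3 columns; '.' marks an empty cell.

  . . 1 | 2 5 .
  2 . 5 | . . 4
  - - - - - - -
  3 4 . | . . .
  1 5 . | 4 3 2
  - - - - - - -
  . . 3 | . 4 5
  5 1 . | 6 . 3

Step 1. [r1c6∈{6}] r1c6 is down to just 6 ⇒ r1c6=6.
Step 2. [r3c3∈{2,6}] row 3 places 2 nowhere but r3c3, so r3c3=2.
Step 3. [r3c6∈{1}] only 1 remains possible at r3c6, so r3c6=1.
Step 4. [r2c2∈{3,6}] r2c2 is the only open cell in row 2 admitting 6, so r2c2=6.
Step 5. [r2c4∈{1,3}] in row 2, 3 fits only at r2c4 ⇒ r2c4=3.
Step 6. [r5c1∈{6}] r5c1 is down to just 6, so r5c1=6.
Step 7. [r5c2∈{2}] r5c2's peers cover all but 2, so r5c2=2.
Step 8. [r3c4∈{5}] only 5 remains possible at r3c4, so r3c4=5.
Step 9. [r4c3∈{6}] r4c3 is down to just 6. So r4c3=6.
Step 10. [r3c5∈{6}] r3c5's peers cover all but 6 ⇒ r3c5=6.
Step 11. [r6c5∈{2}] nothing but 2 survives at r6c5, so r6c5=2.
Step 12. [r2c5∈{1}] only 1 remains possible at r2c5 ⇒ r2c5=1.
Step 13. [r6c3∈{4}] r6c3 is down to just 4. So r6c3=4.
Step 14. [r1c1∈{4}] r1c1's peers cover all but 4, so r1c1=4.
Step 15. [r1c2∈{3}] nothing but 3 survives at r1c2, so r1c2=3.
Step 16. [r5c4∈{1}] r5c4's peers cover all but 1 ⇒ r5c4=1.

Answer: 4 3 1 2 5 6 / 2 6 5 3 1 4 / 3 4 2 5 6 1 / 1 5 6 4 3 2 / 6 2 3 1 4 5 / 5 1 4 6 2 3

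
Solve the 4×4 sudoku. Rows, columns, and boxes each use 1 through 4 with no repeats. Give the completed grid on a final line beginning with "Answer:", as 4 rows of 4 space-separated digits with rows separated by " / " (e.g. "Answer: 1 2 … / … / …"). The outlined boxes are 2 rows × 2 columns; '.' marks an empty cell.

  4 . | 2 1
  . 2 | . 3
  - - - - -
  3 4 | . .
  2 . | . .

Step 1. [r4c3∈{1,3,4}] in row 4, 3 fits only at r4c3 ⇒ r4c3=3.
Step 2. [r1c2∈{3}] nothing but 3 survives at r1c2 ⇒ r1c2=3.
Step 3. [r4c2∈{1}] r4c2 is down to just 1. So r4c2=1.
Step 4. [r3c4∈{2}] nothing but 2 survives at r3c4, so r3c4=2.
Step 5. [r2c3∈{4}] r2c3 is down to just 4. So r2c3=4.
Step 6. [r2c1∈{1}] r2c1 has the single candidate 1 ⇒ r2c1=1.
Step 7. [r3c3∈{1}] r3c3 is down to just 1. So r3c3=1.
Step 8. [r4c4∈{4}] r4c4 is down to just 4, so r4c4=4.

Answer: 4 3 2 1 / 1 2 4 3 / 3 4 1 2 / 2 1 3 4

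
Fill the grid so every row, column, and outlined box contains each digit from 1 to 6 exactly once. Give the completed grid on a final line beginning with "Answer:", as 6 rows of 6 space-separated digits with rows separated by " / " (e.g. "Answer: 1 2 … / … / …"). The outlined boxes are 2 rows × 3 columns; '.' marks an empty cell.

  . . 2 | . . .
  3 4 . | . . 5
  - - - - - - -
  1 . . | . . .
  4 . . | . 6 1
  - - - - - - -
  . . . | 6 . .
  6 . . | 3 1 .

Step 1. [r5c5∈{2,4,5}] box 6 places 5 nowhere but r5c5. So r5c5=5.
Step 2. [r5c1∈{2}] r5c1's peers cover all but 2. So r5c1=2.
Step 3. [r6c2∈{5}] only 5 remains possible at r6c2, so r6c2=5.
Step 4. [r5c6∈{4}] r5c6's peers cover all but 4, so r5c6=4.
Step 5. [r2c3∈{1,6}] 6 has one home in row 2: r2c3, so r2c3=6.
Step 6. [r1c2∈{1}] r1c2 has the single candidate 1, so r1c2=1.
Step 7. [r5c2∈{3}] nothing but 3 survives at r5c2. So r5c2=3.
Step 8. [r2c5∈{2}] only 2 remains possible at r2c5, so r2c5=2.
Step 9. [r4c2∈{2}] r4c2 is down to just 2. So r4c2=2.
Step 10. [r3c4∈{2,4,5}] r3c4 is the only open cell in col 4 admitting 2 ⇒ r3c4=2.
Step 11. [r3c6∈{3}] only 3 remains possible at r3c6, so r3c6=3.
Step 12. [r4c4∈{5}] r4c4 has the single candidate 5. So r4c4=5.
Step 13. [r1c5∈{3,4}] in row 1, 3 fits only at r1c5 ⇒ r1c5=3.
Step 14. [r1c6∈{6}] nothing but 6 survives at r1c6, so r1c6=6.
Step 15. [r6c3∈{4}] r6c3 is down to just 4, so r6c3=4.
Step 16. [r3c3∈{5}] only 5 remains possible at r3c3. So r3c3=5.
Step 17. [r2c4∈{1}] only 1 remains possible at r2c4, so r2c4=1.
Step 18. [r1c1∈{5}] r1c1 is down to just 5. So r1c1=5.
Step 19. [r6c6∈{2}] only 2 remains possible at r6c6, so r6c6=2.
Step 20. [r4c3∈{3}] nothing but 3 survives at r4c3 ⇒ r4c3=3.
Step 21. [r3c5∈{4}] r3c5's peers cover all but 4. So r3c5=4.
Step 22. [r1c4∈{4}] only 4 remains possible at r1c4 ⇒ r1c4=4.
Step 23. [r3c2∈{6}] r3c2 has the single candidate 6. So r3c2=6.
Step 24. [r5c3∈{1}] r5c3 is down to just 1 ⇒ r5c3=1.

Answer: 5 1 2 4 3 6 / 3 4 6 1 2 5 / 1 6 5 2 4 3 / 4 2 3 5 6 1 / 2 3 1 6 5 4 / 6 5 4 3 1 2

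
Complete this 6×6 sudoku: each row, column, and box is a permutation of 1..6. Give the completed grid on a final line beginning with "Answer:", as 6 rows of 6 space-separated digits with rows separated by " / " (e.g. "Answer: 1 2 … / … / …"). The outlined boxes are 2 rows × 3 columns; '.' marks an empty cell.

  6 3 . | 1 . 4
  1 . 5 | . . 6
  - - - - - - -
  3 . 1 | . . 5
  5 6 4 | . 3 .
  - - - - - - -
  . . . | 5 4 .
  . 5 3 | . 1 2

Step 1. [r3c2∈{2}] r3c2's peers cover all but 2, so r3c2=2.
Step 2. [r2c5∈{2}] nothing but 2 survives at r2c5. So r2c5=2.
Step 3. [r1c3∈{2}] r1c3 is down to just 2. So r1c3=2.
Step 4. [r3c5∈{6}] r3c5 has the single candidate 6, so r3c5=6.
Step 5. [r2c4∈{3}] only 3 remains possible at r2c4 ⇒ r2c4=3.
Step 6. [r3c4∈{4}] only 4 remains possible at r3c4, so r3c4=4.
Step 7. [r5c6∈{3}] r5c6 has the single candidate 3. So r5c6=3.
Step 8. [r5c2∈{1}] only 1 remains possible at r5c2, so r5c2=1.
Step 9. [r6c4∈{6}] only 6 remains possible at r6c4 ⇒ r6c4=6.
Step 10. [r5c3∈{6}] only 6 remains possible at r5c3 ⇒ r5c3=6.
Step 11. [r2c2∈{4}] r2c2 is down to just 4 ⇒ r2c2=4.
Step 12. [r6c1∈{4}] r6c1 is down to just 4 ⇒ r6c1=4.
Step 13. [r5c1∈{2}] r5c1's peers cover all but 2 ⇒ r5c1=2.
Step 14. [r4c4∈{2}] r4c4 is down to just 2 ⇒ r4c4=2.
Step 15. [r4c6∈{1}] nothing but 1 survives at r4c6. So r4c6=1.
Step 16. [r1c5∈{5}] r1c5 is down to just 5 ⇒ r1c5=5.

Answer: 6 3 2 1 5 4 / 1 4 5 3 2 6 / 3 2 1 4 6 5 / 5 6 4 2 3 1 / 2 1 6 5 4 3 / 4 5 3 6 1 2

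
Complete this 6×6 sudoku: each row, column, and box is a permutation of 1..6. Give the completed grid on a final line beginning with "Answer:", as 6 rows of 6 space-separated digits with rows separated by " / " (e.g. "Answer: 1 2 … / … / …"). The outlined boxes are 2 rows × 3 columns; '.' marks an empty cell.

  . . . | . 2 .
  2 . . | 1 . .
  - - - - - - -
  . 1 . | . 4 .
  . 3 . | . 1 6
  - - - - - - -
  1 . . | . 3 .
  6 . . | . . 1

Step 1. [r6c5∈{5}] r6c5's peers cover all but 5. So r6c5=5.
Step 2. [r1c1∈{3,4,5}] across col 1, 3 lands solely at r1c1. So r1c1=3.
Step 3. [r3c1∈{5}] r3c1 is down to just 5, so r3c1=5.
Step 4. [r2c6∈{3,4,5}] 3 has one home in row 2: r2c6. So r2c6=3.
Step 5. [r3c6∈{2}] r3c6 has the single candidate 2. So r3c6=2.
Step 6. [r5c6∈{4}] r5c6 has the single candidate 4 ⇒ r5c6=4.
Step 7. [r1c4∈{4,5,6}] across col 4, 4 lands solely at r1c4, so r1c4=4.
Step 8. [r6c4∈{2}] only 2 remains possible at r6c4, so r6c4=2.
Step 9. [r6c2∈{4}] nothing but 4 survives at r6c2. So r6c2=4.
Step 10. [r2c3∈{4,5,6}] r2c3 is the only open cell in row 2 admitting 4 ⇒ r2c3=4.
Step 11. [r2c2∈{5,6}] 5 has one home in row 2: r2c2 ⇒ r2c2=5.
Step 12. [r4c3∈{2}] r4c3 has the single candidate 2. So r4c3=2.
Step 13. [r1c2∈{6}] only 6 remains possible at r1c2. So r1c2=6.
Step 14. [r1c6∈{5}] r1c6's peers cover all but 5. So r1c6=5.
Step 15. [r5c4∈{6}] only 6 remains possible at r5c4, so r5c4=6.
Step 16. [r4c4∈{5}] r4c4 is down to just 5, so r4c4=5.
Step 17. [r3c4∈{3}] r3c4 is down to just 3, so r3c4=3.
Step 18. [r3c3∈{6}] r3c3 is down to just 6 ⇒ r3c3=6.
Step 19. [r5c2∈{2}] r5c2 is down to just 2. So r5c2=2.
Step 20. [r2c5∈{6}] r2c5 has the single candidate 6. So r2c5=6.
Step 21. [r4c1∈{4}] nothing but 4 survives at r4c1. So r4c1=4.
Step 22. [r1c3∈{1}] nothing but 1 survives at r1c3, so r1c3=1.
Step 23. [r6c3∈{3}] r6c3 has the single candidate 3, so r6c3=3.
Step 24. [r5c3∈{5}] r5c3 has the single candidate 5. So r5c3=5.

Answer: 3 6 1 4 2 5 / 2 5 4 1 6 3 / 5 1 6 3 4 2 / 4 3 2 5 1 6 / 1 2 5 6 3 4 / 6 4 3 2 5 1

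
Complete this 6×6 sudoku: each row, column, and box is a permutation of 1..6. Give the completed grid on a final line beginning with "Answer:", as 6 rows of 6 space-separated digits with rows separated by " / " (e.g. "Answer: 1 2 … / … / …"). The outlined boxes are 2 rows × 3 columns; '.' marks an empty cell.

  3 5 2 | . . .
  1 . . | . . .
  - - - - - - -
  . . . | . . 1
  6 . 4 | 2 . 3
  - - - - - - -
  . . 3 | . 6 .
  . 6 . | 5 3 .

Step 1. [r2c2∈{4}] nothing but 4 survives at r2c2, so r2c2=4.
Step 2. [r5c1∈{2,4,5}] 5 has one home in row 5: r5c1, so r5c1=5.
Step 3. [r2c6∈{2,5,6}] col 6 places 5 nowhere but r2c6, so r2c6=5.
Step 4. [r3c4∈{4,6}] in row 3, 6 fits only at r3c4, so r3c4=6.
Step 5. [r5c4∈{1,4}] across box 6, 1 lands solely at r5c4, so r5c4=1.
Step 6. [r5c6∈{2,4}] row 5 places 4 nowhere but r5c6 ⇒ r5c6=4.
Step 7. [r3c1∈{2}] nothing but 2 survives at r3c1 ⇒ r3c1=2.
Step 8. [r3c5∈{4,5}] 4 has one home in row 3: r3c5. So r3c5=4.
Step 9. [r6c6∈{2}] r6c6's peers cover all but 2. So r6c6=2.
Step 10. [r1c6∈{6}] r1c6 has the single candidate 6. So r1c6=6.
Step 11. [r2c5∈{2}] r2c5's peers cover all but 2. So r2c5=2.
Step 12. [r2c3∈{6}] only 6 remains possible at r2c3 ⇒ r2c3=6.
Step 13. [r1c5∈{1}] r1c5's peers cover all but 1. So r1c5=1.
Step 14. [r4c5∈{5}] only 5 remains possible at r4c5 ⇒ r4c5=5.
Step 15. [r2c4∈{3}] r2c4 is down to just 3, so r2c4=3.
Step 16. [r3c3∈{5}] nothing but 5 survives at r3c3, so r3c3=5.
Step 17. [r4c2∈{1}] only 1 remains possible at r4c2, so r4c2=1.
Step 18. [r3c2∈{3}] r3c2 has the single candidate 3 ⇒ r3c2=3.
Step 19. [r6c3∈{1}] only 1 remains possible at r6c3. So r6c3=1.
Step 20. [r5c2∈{2}] nothing but 2 survives at r5c2 ⇒ r5c2=2.
Step 21. [r1c4∈{4}] r1c4 has the single candidate 4, so r1c4=4.
Step 22. [r6c1∈{4}] r6c1 has the single candidate 4. So r6c1=4.

Answer: 3 5 2 4 1 6 / 1 4 6 3 2 5 / 2 3 5 6 4 1 / 6 1 4 2 5 3 / 5 2 3 1 6 4 / 4 6 1 5 3 2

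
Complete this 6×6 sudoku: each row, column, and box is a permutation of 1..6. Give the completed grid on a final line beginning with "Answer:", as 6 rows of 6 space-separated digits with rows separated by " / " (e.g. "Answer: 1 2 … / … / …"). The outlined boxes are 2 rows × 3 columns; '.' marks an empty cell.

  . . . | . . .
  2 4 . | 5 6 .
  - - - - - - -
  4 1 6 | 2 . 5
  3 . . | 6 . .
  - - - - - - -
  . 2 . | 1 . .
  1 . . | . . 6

Step 1. [r6c5∈{2,3,4,5}] across row 6, 2 lands solely at r6c5, so r6c5=2.
Step 2. [r5c5∈{3,4,5}] across col 5, 5 lands solely at r5c5. So r5c5=5.
Step 3. [r4c2∈{5}] only 5 remains possible at r4c2. So r4c2=5.
Step 4. [r6c2∈{3}] only 3 remains possible at r6c2, so r6c2=3.
Step 5. [r1c4∈{3,4}] in col 4, 3 fits only at r1c4. So r1c4=3.
Step 6. [r2c6∈{1}] only 1 remains possible at r2c6 ⇒ r2c6=1.
Step 7. [r4c6∈{4}] nothing but 4 survives at r4c6 ⇒ r4c6=4.
Step 8. [r1c1∈{5,6}] across col 1, 5 lands solely at r1c1 ⇒ r1c1=5.
Step 9. [r5c3∈{4}] only 4 remains possible at r5c3 ⇒ r5c3=4.
Step 10. [r1c6∈{2}] r1c6 is down to just 2 ⇒ r1c6=2.
Step 11. [r1c5∈{4}] r1c5 has the single candidate 4, so r1c5=4.
Step 12. [r3c5∈{3}] r3c5's peers cover all but 3, so r3c5=3.
Step 13. [r1c2∈{6}] r1c2 is down to just 6 ⇒ r1c2=6.
Step 14. [r6c3∈{5}] r6c3's peers cover all but 5 ⇒ r6c3=5.
Step 15. [r6c4∈{4}] r6c4 is down to just 4 ⇒ r6c4=4.
Step 16. [r5c6∈{3}] r5c6 has the single candidate 3, so r5c6=3.
Step 17. [r2c3∈{3}] r2c3 has the single candidate 3 ⇒ r2c3=3.
Step 18. [r4c5∈{1}] r4c5's peers cover all but 1, so r4c5=1.
Step 19. [r1c3∈{1}] r1c3 is down to just 1. So r1c3=1.
Step 20. [r5c1∈{6}] r5c1's peers cover all but 6. So r5c1=6.
Step 21. [r4c3∈{2}] r4c3 has the single candidate 2 ⇒ r4c3=2.

Answer: 5 6 1 3 4 2 / 2 4 3 5 6 1 / 4 1 6 2 3 5 / 3 5 2 6 1 4 / 6 2 4 1 5 3 / 1 3 5 4 2 6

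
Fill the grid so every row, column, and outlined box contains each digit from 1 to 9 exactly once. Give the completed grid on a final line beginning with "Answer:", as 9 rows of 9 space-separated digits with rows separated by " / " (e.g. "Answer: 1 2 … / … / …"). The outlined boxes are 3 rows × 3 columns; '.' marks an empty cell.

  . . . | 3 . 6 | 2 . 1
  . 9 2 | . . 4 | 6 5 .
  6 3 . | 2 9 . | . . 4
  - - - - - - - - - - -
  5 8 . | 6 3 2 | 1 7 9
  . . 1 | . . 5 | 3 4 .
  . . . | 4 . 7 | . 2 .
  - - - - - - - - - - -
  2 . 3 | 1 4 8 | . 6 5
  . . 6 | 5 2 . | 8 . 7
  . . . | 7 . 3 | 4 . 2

Step 1. [r3c3∈{5,7,8}] 5 has one home in row 3: r3c3. So r3c3=5.
Step 2. [r1c3∈{4,7,8}] in col 3, 7 fits only at r1c3. So r1c3=7.
Step 3. [r2c4∈{8}] only 8 remains possible at r2c4, so r2c4=8.
Step 4. [r2c1∈{1}] r2c1's peers cover all but 1, so r2c1=1.
Step 5. [r6c3∈{9}] nothing but 9 survives at r6c3. So r6c3=9.
Step 6. [r1c8∈{8,9}] r1c8 is the only open cell in row 1 admitting 9. So r1c8=9.
Step 7. [r6c2∈{6}] r6c2 is down to just 6 ⇒ r6c2=6.
Step 8. [r9c1∈{8,9}] row 9 places 9 nowhere but r9c1 ⇒ r9c1=9.
Step 9. [r8c1∈{4}] r8c1's peers cover all but 4, so r8c1=4.
Step 10. [r5c5∈{8}] r5c5 has the single candidate 8, so r5c5=8.
Step 11. [r8c2∈{1}] r8c2 is down to just 1, so r8c2=1.
Step 12. [r7c2∈{7}] only 7 remains possible at r7c2, so r7c2=7.
Step 13. [r4c3∈{4}] r4c3 is down to just 4 ⇒ r4c3=4.
Step 14. [r6c1∈{3}] nothing but 3 survives at r6c1 ⇒ r6c1=3.
Step 15. [r1c1∈{8}] r1c1 has the single candidate 8, so r1c1=8.
Step 16. [r2c9∈{3}] r2c9's peers cover all but 3 ⇒ r2c9=3.
Step 17. [r3c8∈{8}] nothing but 8 survives at r3c8. So r3c8=8.
Step 18. [r5c9∈{6}] nothing but 6 survives at r5c9. So r5c9=6.
Step 19. [r9c3∈{8}] r9c3 has the single candidate 8 ⇒ r9c3=8.
Step 20. [r6c7∈{5}] r6c7 has the single candidate 5 ⇒ r6c7=5.
Step 21. [r9c8∈{1}] r9c8 is down to just 1, so r9c8=1.
Step 22. [r9c2∈{5}] nothing but 5 survives at r9c2. So r9c2=5.
Step 23. [r3c6∈{1}] r3c6 has the single candidate 1, so r3c6=1.
Step 24. [r7c7∈{9}] nothing but 9 survives at r7c7, so r7c7=9.
Step 25. [r8c6∈{9}] nothing but 9 survives at r8c6, so r8c6=9.
Step 26. [r2c5∈{7}] r2c5 has the single candidate 7. So r2c5=7.
Step 27. [r6c9∈{8}] r6c9 has the single candidate 8, so r6c9=8.
Step 28. [r9c5∈{6}] r9c5 has the single candidate 6 ⇒ r9c5=6.
Step 29. [r6c5∈{1}] nothing but 1 survives at r6c5. So r6c5=1.
Step 30. [r3c7∈{7}] nothing but 7 survives at r3c7, so r3c7=7.
Step 31. [r5c1∈{7}] r5c1's peers cover all but 7. So r5c1=7.
Step 32. [r5c4∈{9}] r5c4's peers cover all but 9, so r5c4=9.
Step 33. [r8c8∈{3}] nothing but 3 survives at r8c8 ⇒ r8c8=3.
Step 34. [r1c2∈{4}] only 4 remains possible at r1c2 ⇒ r1c2=4.
Step 35. [r5c2∈{2}] r5c2 has the single candidate 2, so r5c2=2.
Step 36. [r1c5∈{5}] only 5 remains possible at r1c5. So r1c5=5.

Answer: 8 4 7 3 5 6 2 9 1 / 1 9 2 8 7 4 6 5 3 / 6 3 5 2 9 1 7 8 4 / 5 8 4 6 3 2 1 7 9 / 7 2 1 9 8 5 3 4 6 / 3 6 9 4 1 7 5 2 8 / 2 7 3 1 4 8 9 6 5 / 4 1 6 5 2 9 8 3 7 / 9 5 8 7 6 3 4 1 2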